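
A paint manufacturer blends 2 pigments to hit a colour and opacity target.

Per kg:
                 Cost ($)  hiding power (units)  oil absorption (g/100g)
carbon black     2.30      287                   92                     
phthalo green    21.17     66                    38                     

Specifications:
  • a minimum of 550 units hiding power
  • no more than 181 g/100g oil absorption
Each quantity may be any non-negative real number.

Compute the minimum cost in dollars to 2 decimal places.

Let x1 = kg of carbon black, x2 = kg of phthalo green.
min 2.3x1 + 21.17x2 with:
  287x1 + 66x2 ≥ 550   (hiding power)
  92x1 + 38x2 ≤ 181   (oil absorption)
  x1, x2 ≥ 0.
The optimal basis is {carbon black}; phthalo green drops out. Binding constraint: hiding power.
So carbon black = 1.916 kg.
Objective = 2.3·1.916 = 4.4068.

$4.41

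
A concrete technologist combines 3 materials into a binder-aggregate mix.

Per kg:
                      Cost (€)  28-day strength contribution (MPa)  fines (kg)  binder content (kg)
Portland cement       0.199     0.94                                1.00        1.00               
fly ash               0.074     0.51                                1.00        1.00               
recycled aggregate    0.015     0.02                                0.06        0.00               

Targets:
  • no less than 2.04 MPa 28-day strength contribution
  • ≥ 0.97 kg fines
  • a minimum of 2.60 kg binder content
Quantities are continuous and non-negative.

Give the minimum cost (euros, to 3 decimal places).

€0.296

This is a linear program. Let x1 = kg of Portland cement, x2 = kg of fly ash, x3 = kg of recycled aggregate.
Minimize 0.199x1 + 0.074x2 + 0.015x3 with:
  0.94x1 + 0.51x2 + 0.02x3 ≥ 2.04   (28-day strength contribution)
  1x1 + 1x2 + 0.06x3 ≥ 0.97   (fines)
  1x1 + 1x2 ≥ 2.6   (binder content)
  x1, x2, x3 ≥ 0.
At the optimum only fly ash is positive (Portland cement, recycled aggregate = 0). The 28-day strength contribution requirement is met with equality.
That vertex is x2 = 4.
Objective = 0.074·4 = 0.29600.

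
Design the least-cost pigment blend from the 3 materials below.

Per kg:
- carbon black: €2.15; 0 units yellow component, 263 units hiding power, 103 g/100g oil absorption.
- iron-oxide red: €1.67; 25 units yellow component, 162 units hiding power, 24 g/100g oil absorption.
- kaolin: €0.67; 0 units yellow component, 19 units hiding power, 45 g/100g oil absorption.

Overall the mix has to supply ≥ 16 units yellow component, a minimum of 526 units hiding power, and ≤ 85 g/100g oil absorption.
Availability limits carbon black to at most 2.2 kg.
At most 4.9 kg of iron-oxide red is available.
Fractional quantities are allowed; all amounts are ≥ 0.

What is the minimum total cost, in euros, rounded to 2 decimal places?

Treat it as an LP. Let x1 = kg of carbon black, x2 = kg of iron-oxide red, x3 = kg of kaolin.
Minimise 2.15x1 + 1.67x2 + 0.67x3 s.t.:
  25x2 ≥ 16   (yellow component)
  263x1 + 162x2 + 19x3 ≥ 526   (hiding power)
  103x1 + 24x2 + 45x3 ≤ 85   (oil absorption)
  x1 ≤ 2.2
  x2 ≤ 4.9
  x1, x2, x3 ≥ 0.
The minimum-cost mix takes nothing from kaolin — only carbon black, iron-oxide red. The hiding power and oil absorption requirements are met with equality.
Optimal quantities: carbon black = 0.1105 kg, iron-oxide red = 3.068 kg.
Cost = 2.15·0.1105 + 1.67·3.068 = 5.3611.

€5.36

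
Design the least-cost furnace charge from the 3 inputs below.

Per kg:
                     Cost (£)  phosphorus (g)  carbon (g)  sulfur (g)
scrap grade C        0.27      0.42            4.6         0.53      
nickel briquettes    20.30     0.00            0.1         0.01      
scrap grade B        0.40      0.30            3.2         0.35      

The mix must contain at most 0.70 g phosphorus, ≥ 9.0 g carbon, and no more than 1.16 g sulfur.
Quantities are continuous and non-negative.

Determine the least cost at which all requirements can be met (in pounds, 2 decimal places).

Set it up as a linear program. Let x1 = kg of scrap grade C, x2 = kg of nickel briquettes, x3 = kg of scrap grade B.
Minimise 0.27x1 + 20.3x2 + 0.4x3 s.t.:
  0.42x1 + 0.3x3 ≤ 0.7   (phosphorus)
  4.6x1 + 0.1x2 + 3.2x3 ≥ 9   (carbon)
  0.53x1 + 0.01x2 + 0.35x3 ≤ 1.16   (sulfur)
  x1, x2, x3 ≥ 0.
The optimal basis is {scrap grade C, nickel briquettes}; scrap grade B drops out. The phosphorus and carbon requirements are met with equality.
Optimal quantities: scrap grade C = 1.66667 kg, nickel briquettes = 13.3333 kg.
Cost = 0.27·1.66667 + 20.3·13.3333 = 271.1160.

£271.12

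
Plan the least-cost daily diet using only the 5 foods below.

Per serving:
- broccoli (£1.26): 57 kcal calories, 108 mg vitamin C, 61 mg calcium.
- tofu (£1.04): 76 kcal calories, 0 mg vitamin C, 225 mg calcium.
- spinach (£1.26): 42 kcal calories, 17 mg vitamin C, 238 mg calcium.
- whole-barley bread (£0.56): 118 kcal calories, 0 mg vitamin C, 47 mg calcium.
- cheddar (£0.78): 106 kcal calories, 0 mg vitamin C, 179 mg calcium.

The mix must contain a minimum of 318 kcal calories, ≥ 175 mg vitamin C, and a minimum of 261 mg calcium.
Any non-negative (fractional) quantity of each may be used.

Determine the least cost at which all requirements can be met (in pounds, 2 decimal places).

This is a linear program. Let x1 = servings of broccoli, x2 = servings of tofu, x3 = servings of spinach, x4 = servings of whole-barley bread, x5 = servings of cheddar.
Minimize 1.26x1 + 1.04x2 + 1.26x3 + 0.56x4 + 0.78x5 s.t.:
  57x1 + 76x2 + 42x3 + 118x4 + 106x5 ≥ 318   (calories)
  108x1 + 17x3 ≥ 175   (vitamin C)
  61x1 + 225x2 + 238x3 + 47x4 + 179x5 ≥ 261   (calcium)
  x1, x2, x3, x4, x5 ≥ 0.
The cheapest feasible vertex uses only broccoli, whole-barley bread, cheddar; tofu, spinach are not used. There the calories, vitamin C, calcium constraints are tight.
Solving gives x1 = 1.62, x4 = 1.437, x5 = 0.5285.
Total cost: 1.26·1.62 + 0.56·1.437 + 0.78·0.5285 = 3.2582.

£3.26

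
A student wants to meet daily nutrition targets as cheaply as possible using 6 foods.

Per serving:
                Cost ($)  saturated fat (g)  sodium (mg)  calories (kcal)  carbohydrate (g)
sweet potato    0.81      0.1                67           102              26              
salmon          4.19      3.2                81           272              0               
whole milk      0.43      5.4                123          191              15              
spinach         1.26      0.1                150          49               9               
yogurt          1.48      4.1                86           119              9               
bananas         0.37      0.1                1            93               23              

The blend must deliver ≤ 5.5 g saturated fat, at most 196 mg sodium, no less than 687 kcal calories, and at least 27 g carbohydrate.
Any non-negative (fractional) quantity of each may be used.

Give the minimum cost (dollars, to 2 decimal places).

$2.43

Let x1 = servings of sweet potato, x2 = servings of salmon, x3 = servings of whole milk, x4 = servings of spinach, x5 = servings of yogurt, x6 = servings of bananas.
Minimise 0.81x1 + 4.19x2 + 0.43x3 + 1.26x4 + 1.48x5 + 0.37x6 with:
  0.1x1 + 3.2x2 + 5.4x3 + 0.1x4 + 4.1x5 + 0.1x6 ≤ 5.5   (saturated fat)
  67x1 + 81x2 + 123x3 + 150x4 + 86x5 + 1x6 ≤ 196   (sodium)
  102x1 + 272x2 + 191x3 + 49x4 + 119x5 + 93x6 ≥ 687   (calories)
  26x1 + 15x3 + 9x4 + 9x5 + 23x6 ≥ 27   (carbohydrate)
  x1, x2, x3, x4, x5, x6 ≥ 0.
The optimal basis is {whole milk, bananas}; sweet potato, salmon, spinach, yogurt drop out. The saturated fat and calories requirements are met with equality.
That vertex is x3 = 0.9166, x6 = 5.505.
Cost = 0.43·0.9166 + 0.37·5.505 = 2.4310.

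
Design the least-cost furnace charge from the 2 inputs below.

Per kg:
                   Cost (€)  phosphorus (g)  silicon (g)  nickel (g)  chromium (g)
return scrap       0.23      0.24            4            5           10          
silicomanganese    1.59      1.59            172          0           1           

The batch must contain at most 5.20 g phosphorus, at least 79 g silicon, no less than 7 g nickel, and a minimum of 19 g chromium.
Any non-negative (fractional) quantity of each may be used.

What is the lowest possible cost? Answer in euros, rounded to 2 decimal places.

Let x1 = kg of return scrap, x2 = kg of silicomanganese.
min 0.23x1 + 1.59x2 subject to:
  0.24x1 + 1.59x2 ≤ 5.2   (phosphorus)
  4x1 + 172x2 ≥ 79   (silicon)
  5x1 ≥ 7   (nickel)
  10x1 + 1x2 ≥ 19   (chromium)
  x1, x2 ≥ 0.
Both inputs are positive at the optimum. There the silicon and chromium constraints are tight.
Solving gives x1 = 1.858, x2 = 0.4161.
Objective = 0.23·1.858 + 1.59·0.4161 = 1.0889.

€1.09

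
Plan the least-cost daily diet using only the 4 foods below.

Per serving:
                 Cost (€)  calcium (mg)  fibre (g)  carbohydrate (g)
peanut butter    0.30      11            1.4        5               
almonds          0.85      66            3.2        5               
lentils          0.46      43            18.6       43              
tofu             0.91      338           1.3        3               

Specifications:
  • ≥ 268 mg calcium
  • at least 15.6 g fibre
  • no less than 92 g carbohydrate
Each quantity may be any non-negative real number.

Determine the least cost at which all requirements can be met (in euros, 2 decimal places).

€1.45

Set it up as a linear program. Let x1 = servings of peanut butter, x2 = servings of almonds, x3 = servings of lentils, x4 = servings of tofu.
Minimize 0.3x1 + 0.85x2 + 0.46x3 + 0.91x4 s.t.:
  11x1 + 66x2 + 43x3 + 338x4 ≥ 268   (calcium)
  1.4x1 + 3.2x2 + 18.6x3 + 1.3x4 ≥ 15.6   (fibre)
  5x1 + 5x2 + 43x3 + 3x4 ≥ 92   (carbohydrate)
  x1, x2, x3, x4 ≥ 0.
At the optimum only lentils, tofu are positive (peanut butter, almonds = 0). There the calcium and carbohydrate constraints are tight.
That vertex is x3 = 2.103, x4 = 0.5254.
Total cost: 0.46·2.103 + 0.91·0.5254 = 1.4455.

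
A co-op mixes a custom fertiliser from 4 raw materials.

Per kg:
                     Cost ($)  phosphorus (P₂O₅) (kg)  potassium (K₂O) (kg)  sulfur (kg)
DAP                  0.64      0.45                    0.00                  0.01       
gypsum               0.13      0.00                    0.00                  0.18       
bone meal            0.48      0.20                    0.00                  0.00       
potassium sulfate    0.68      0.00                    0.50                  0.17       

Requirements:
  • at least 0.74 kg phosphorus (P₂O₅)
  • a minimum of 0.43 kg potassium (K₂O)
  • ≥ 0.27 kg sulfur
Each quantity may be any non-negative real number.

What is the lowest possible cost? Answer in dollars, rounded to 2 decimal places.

Treat it as an LP. Let x1 = kg of DAP, x2 = kg of gypsum, x3 = kg of bone meal, x4 = kg of potassium sulfate.
min 0.64x1 + 0.13x2 + 0.48x3 + 0.68x4 with:
  0.45x1 + 0.2x3 ≥ 0.74   (phosphorus (P₂O₅))
  0.5x4 ≥ 0.43   (potassium (K₂O))
  0.01x1 + 0.18x2 + 0.17x4 ≥ 0.27   (sulfur)
  x1, x2, x3, x4 ≥ 0.
The cheapest feasible vertex uses only DAP, gypsum, potassium sulfate; bone meal is not used. Binding constraints: phosphorus (P₂O₅), potassium (K₂O), sulfur.
That vertex is x1 = 1.644, x2 = 0.5964, x4 = 0.86.
Objective = 0.64·1.644 + 0.13·0.5964 + 0.68·0.86 = 1.7145.

$1.71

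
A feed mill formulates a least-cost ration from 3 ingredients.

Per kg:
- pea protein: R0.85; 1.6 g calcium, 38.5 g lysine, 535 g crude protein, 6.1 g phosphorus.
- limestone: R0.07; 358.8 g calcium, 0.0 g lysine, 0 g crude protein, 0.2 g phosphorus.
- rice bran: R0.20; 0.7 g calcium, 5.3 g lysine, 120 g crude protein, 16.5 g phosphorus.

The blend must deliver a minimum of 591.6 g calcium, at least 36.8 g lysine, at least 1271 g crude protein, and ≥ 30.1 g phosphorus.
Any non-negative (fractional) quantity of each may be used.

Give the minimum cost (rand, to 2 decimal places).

R2.14

Let x1 = kg of pea protein, x2 = kg of limestone, x3 = kg of rice bran.
Minimize 0.85x1 + 0.07x2 + 0.2x3 subject to:
  1.6x1 + 358.8x2 + 0.7x3 ≥ 591.6   (calcium)
  38.5x1 + 5.3x3 ≥ 36.8   (lysine)
  535x1 + 120x3 ≥ 1271   (crude protein)
  6.1x1 + 0.2x2 + 16.5x3 ≥ 30.1   (phosphorus)
  x1, x2, x3 ≥ 0.
The optimal mix uses every input. The calcium, crude protein, phosphorus requirements are met with equality.
Solving gives x1 = 2.149, x2 = 1.637, x3 = 1.01.
Cost = 0.85·2.149 + 0.07·1.637 + 0.2·1.01 = 2.1432.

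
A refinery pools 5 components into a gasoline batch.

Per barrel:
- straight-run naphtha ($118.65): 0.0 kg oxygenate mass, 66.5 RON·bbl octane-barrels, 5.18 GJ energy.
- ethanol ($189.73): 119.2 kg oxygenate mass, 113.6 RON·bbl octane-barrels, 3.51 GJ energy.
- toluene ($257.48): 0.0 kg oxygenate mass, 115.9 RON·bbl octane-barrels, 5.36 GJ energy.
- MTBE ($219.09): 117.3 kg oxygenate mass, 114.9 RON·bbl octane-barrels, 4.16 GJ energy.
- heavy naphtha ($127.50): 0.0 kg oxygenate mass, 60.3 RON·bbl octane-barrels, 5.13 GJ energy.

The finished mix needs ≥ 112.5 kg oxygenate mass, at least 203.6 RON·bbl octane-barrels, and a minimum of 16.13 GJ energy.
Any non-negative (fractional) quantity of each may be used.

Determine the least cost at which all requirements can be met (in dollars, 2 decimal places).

Let x1 = barrels of straight-run naphtha, x2 = barrels of ethanol, x3 = barrels of toluene, x4 = barrels of MTBE, x5 = barrels of heavy naphtha.
Minimize 118.65x1 + 189.73x2 + 257.48x3 + 219.09x4 + 127.5x5 subject to:
  119.2x2 + 117.3x4 ≥ 112.5   (oxygenate mass)
  66.5x1 + 113.6x2 + 115.9x3 + 114.9x4 + 60.3x5 ≥ 203.6   (octane-barrels)
  5.18x1 + 3.51x2 + 5.36x3 + 4.16x4 + 5.13x5 ≥ 16.13   (energy)
  x1, x2, x3, x4, x5 ≥ 0.
The minimum-cost mix takes nothing from toluene, MTBE, heavy naphtha — only straight-run naphtha, ethanol. There the oxygenate mass and energy constraints are tight.
That vertex is x1 = 2.4744, x2 = 0.94379.
Cost = 118.65·2.4744 + 189.73·0.94379 = 472.6528.

$472.65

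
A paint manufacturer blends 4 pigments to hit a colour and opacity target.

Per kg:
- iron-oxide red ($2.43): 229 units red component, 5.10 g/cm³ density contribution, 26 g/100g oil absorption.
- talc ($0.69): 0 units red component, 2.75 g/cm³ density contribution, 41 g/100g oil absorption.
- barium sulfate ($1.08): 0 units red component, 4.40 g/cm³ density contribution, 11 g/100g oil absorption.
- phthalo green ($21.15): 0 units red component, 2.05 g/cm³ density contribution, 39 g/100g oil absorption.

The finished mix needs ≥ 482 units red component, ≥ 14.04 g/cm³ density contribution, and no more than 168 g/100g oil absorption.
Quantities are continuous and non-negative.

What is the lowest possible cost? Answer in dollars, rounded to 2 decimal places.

$5.93

Let x1 = kg of iron-oxide red, x2 = kg of talc, x3 = kg of barium sulfate, x4 = kg of phthalo green.
min 2.43x1 + 0.69x2 + 1.08x3 + 21.15x4 with:
  229x1 ≥ 482   (red component)
  5.1x1 + 2.75x2 + 4.4x3 + 2.05x4 ≥ 14.04   (density contribution)
  26x1 + 41x2 + 11x3 + 39x4 ≤ 168   (oil absorption)
  x1, x2, x3, x4 ≥ 0.
The optimal basis is {iron-oxide red, barium sulfate}; talc, phthalo green drop out. Binding constraints: red component and density contribution.
That vertex is x1 = 2.105, x3 = 0.7513.
Total cost: 2.43·2.105 + 1.08·0.7513 = 5.9266.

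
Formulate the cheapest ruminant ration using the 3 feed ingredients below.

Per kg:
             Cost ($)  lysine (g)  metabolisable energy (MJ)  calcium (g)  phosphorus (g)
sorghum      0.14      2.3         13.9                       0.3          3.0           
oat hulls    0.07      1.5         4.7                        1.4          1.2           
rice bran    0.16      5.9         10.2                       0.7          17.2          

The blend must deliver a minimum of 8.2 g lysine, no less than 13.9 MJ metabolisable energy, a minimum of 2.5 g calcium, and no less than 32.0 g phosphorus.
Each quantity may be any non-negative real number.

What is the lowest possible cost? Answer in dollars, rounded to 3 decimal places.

This is a linear program. Let x1 = kg of sorghum, x2 = kg of oat hulls, x3 = kg of rice bran.
Minimise 0.14x1 + 0.07x2 + 0.16x3 subject to:
  2.3x1 + 1.5x2 + 5.9x3 ≥ 8.2   (lysine)
  13.9x1 + 4.7x2 + 10.2x3 ≥ 13.9   (metabolisable energy)
  0.3x1 + 1.4x2 + 0.7x3 ≥ 2.5   (calcium)
  3x1 + 1.2x2 + 17.2x3 ≥ 32   (phosphorus)
  x1, x2, x3 ≥ 0.
The minimum-cost mix takes nothing from sorghum — only oat hulls, rice bran. The calcium and phosphorus requirements are met with equality.
Solving gives x2 = 0.8864, x3 = 1.799.
Objective = 0.07·0.8864 + 0.16·1.799 = 0.34989.

$0.350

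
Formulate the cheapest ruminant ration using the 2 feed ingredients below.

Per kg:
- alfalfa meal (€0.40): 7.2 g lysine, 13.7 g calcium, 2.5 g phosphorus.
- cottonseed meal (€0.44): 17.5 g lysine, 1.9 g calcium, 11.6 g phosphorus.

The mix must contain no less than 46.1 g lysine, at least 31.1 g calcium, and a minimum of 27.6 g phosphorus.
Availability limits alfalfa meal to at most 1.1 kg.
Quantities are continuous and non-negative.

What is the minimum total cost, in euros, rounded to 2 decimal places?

€4.15

This is a linear program. Let x1 = kg of alfalfa meal, x2 = kg of cottonseed meal.
Minimize 0.4x1 + 0.44x2 s.t.:
  7.2x1 + 17.5x2 ≥ 46.1   (lysine)
  13.7x1 + 1.9x2 ≥ 31.1   (calcium)
  2.5x1 + 11.6x2 ≥ 27.6   (phosphorus)
  x1 ≤ 1.1
  x1, x2 ≥ 0.
Both inputs are positive at the optimum. There the calcium and the alfalfa meal cap constraints are tight.
That vertex is x1 = 1.1, x2 = 8.437.
Total cost: 0.4·1.1 + 0.44·8.437 = 4.1523.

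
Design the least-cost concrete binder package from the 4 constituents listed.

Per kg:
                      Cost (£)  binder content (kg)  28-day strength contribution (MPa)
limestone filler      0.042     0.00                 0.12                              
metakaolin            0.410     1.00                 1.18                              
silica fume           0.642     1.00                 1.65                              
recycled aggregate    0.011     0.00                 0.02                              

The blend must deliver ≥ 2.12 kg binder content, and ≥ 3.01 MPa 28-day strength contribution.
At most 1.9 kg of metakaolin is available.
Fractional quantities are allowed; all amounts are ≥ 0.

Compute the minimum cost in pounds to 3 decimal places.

£1.062

This is a linear program. Let x1 = kg of limestone filler, x2 = kg of metakaolin, x3 = kg of silica fume, x4 = kg of recycled aggregate.
Minimise 0.042x1 + 0.41x2 + 0.642x3 + 0.011x4 s.t.:
  1x2 + 1x3 ≥ 2.12   (binder content)
  0.12x1 + 1.18x2 + 1.65x3 + 0.02x4 ≥ 3.01   (28-day strength contribution)
  x2 ≤ 1.9
  x1, x2, x3, x4 ≥ 0.
The cheapest feasible vertex uses only limestone filler, metakaolin, silica fume; recycled aggregate is not used. Binding constraints: binder content, 28-day strength contribution, the metakaolin cap.
Optimal quantities: limestone filler = 3.375 kg, metakaolin = 1.9 kg, silica fume = 0.22 kg.
Objective = 0.042·3.375 + 0.41·1.9 + 0.642·0.22 = 1.06199.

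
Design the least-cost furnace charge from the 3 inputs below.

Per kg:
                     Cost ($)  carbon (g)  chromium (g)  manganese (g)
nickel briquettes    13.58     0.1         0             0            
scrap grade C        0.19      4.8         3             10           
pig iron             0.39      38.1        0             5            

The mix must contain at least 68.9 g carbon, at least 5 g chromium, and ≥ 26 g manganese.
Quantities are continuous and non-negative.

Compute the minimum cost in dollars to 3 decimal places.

$0.960

Set it up as a linear program. Let x1 = kg of nickel briquettes, x2 = kg of scrap grade C, x3 = kg of pig iron.
Minimise 13.58x1 + 0.19x2 + 0.39x3 subject to:
  0.1x1 + 4.8x2 + 38.1x3 ≥ 68.9   (carbon)
  3x2 ≥ 5   (chromium)
  10x2 + 5x3 ≥ 26   (manganese)
  x1, x2, x3 ≥ 0.
At the optimum only scrap grade C, pig iron are positive (nickel briquettes = 0). The carbon and manganese requirements are met with equality.
So scrap grade C = 1.81 kg, pig iron = 1.58 kg.
Hence cost = 0.19·1.81 + 0.39·1.58 = $0.96010.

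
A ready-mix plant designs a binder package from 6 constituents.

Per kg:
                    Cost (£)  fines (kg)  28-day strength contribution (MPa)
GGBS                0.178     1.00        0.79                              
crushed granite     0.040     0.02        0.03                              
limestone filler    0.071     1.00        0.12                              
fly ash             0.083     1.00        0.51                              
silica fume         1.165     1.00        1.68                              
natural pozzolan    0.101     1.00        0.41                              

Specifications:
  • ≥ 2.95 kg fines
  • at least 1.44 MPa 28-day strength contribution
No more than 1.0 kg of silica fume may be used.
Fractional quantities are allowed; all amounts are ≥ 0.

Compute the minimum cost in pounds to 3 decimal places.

Let x1 = kg of GGBS, x2 = kg of crushed granite, x3 = kg of limestone filler, x4 = kg of fly ash, x5 = kg of silica fume, x6 = kg of natural pozzolan.
Minimize 0.178x1 + 0.04x2 + 0.071x3 + 0.083x4 + 1.165x5 + 0.101x6 subject to:
  1x1 + 0.02x2 + 1x3 + 1x4 + 1x5 + 1x6 ≥ 2.95   (fines)
  0.79x1 + 0.03x2 + 0.12x3 + 0.51x4 + 1.68x5 + 0.41x6 ≥ 1.44   (28-day strength contribution)
  x5 ≤ 1
  x1, x2, x3, x4, x5, x6 ≥ 0.
The optimal basis is {limestone filler, fly ash}; GGBS, crushed granite, silica fume, natural pozzolan drop out. There the fines and 28-day strength contribution constraints are tight.
So limestone filler = 0.1654 kg, fly ash = 2.785 kg.
Cost = 0.071·0.1654 + 0.083·2.785 = 0.24290.

£0.243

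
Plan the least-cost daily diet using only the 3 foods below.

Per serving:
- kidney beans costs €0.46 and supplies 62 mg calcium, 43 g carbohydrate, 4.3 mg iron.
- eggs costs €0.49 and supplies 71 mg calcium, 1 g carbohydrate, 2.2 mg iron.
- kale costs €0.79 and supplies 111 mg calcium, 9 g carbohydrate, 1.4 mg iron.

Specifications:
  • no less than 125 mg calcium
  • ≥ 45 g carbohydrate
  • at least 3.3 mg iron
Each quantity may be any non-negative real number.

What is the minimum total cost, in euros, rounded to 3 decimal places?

This is a linear program. Let x1 = servings of kidney beans, x2 = servings of eggs, x3 = servings of kale.
Minimise 0.46x1 + 0.49x2 + 0.79x3 with:
  62x1 + 71x2 + 111x3 ≥ 125   (calcium)
  43x1 + 1x2 + 9x3 ≥ 45   (carbohydrate)
  4.3x1 + 2.2x2 + 1.4x3 ≥ 3.3   (iron)
  x1, x2, x3 ≥ 0.
The minimum-cost mix takes nothing from kale — only kidney beans, eggs. There the calcium and carbohydrate constraints are tight.
Solving gives x1 = 1.0264, x2 = 0.86426.
Cost = 0.46·1.0264 + 0.49·0.86426 = 0.89563.

€0.896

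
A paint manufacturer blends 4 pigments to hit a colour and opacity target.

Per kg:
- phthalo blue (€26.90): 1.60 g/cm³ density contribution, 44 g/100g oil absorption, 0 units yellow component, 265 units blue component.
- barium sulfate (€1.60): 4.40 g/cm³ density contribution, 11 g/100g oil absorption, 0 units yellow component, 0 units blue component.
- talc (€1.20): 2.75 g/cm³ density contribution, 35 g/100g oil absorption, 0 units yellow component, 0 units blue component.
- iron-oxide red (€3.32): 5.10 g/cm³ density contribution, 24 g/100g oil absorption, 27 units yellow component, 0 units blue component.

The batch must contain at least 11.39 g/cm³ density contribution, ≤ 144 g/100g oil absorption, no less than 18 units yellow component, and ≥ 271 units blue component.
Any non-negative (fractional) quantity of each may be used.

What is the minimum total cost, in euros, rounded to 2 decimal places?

Treat it as an LP. Let x1 = kg of phthalo blue, x2 = kg of barium sulfate, x3 = kg of talc, x4 = kg of iron-oxide red.
Minimize 26.9x1 + 1.6x2 + 1.2x3 + 3.32x4 s.t.:
  1.6x1 + 4.4x2 + 2.75x3 + 5.1x4 ≥ 11.39   (density contribution)
  44x1 + 11x2 + 35x3 + 24x4 ≤ 144   (oil absorption)
  27x4 ≥ 18   (yellow component)
  265x1 ≥ 271   (blue component)
  x1, x2, x3, x4 ≥ 0.
At the optimum only phthalo blue, barium sulfate, iron-oxide red are positive (talc = 0). Binding constraints: density contribution, yellow component, blue component.
Solving gives x1 = 1.0226, x2 = 1.444, x4 = 0.66667.
Cost = 26.9·1.0226 + 1.6·1.444 + 3.32·0.66667 = 32.0317.

€32.03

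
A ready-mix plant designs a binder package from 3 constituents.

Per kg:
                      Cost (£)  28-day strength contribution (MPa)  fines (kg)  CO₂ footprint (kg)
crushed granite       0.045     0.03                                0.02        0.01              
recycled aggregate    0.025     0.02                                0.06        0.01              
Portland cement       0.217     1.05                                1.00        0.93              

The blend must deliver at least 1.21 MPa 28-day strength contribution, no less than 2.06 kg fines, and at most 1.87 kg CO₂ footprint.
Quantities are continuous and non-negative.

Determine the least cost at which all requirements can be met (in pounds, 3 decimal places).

£0.459

Let x1 = kg of crushed granite, x2 = kg of recycled aggregate, x3 = kg of Portland cement.
Minimize 0.045x1 + 0.025x2 + 0.217x3 subject to:
  0.03x1 + 0.02x2 + 1.05x3 ≥ 1.21   (28-day strength contribution)
  0.02x1 + 0.06x2 + 1x3 ≥ 2.06   (fines)
  0.01x1 + 0.01x2 + 0.93x3 ≤ 1.87   (CO₂ footprint)
  x1, x2, x3 ≥ 0.
The optimal basis is {recycled aggregate, Portland cement}; crushed granite drops out. Binding constraints: fines and CO₂ footprint.
That vertex is x2 = 1, x3 = 2.
Objective = 0.025·1 + 0.217·2 = 0.45900.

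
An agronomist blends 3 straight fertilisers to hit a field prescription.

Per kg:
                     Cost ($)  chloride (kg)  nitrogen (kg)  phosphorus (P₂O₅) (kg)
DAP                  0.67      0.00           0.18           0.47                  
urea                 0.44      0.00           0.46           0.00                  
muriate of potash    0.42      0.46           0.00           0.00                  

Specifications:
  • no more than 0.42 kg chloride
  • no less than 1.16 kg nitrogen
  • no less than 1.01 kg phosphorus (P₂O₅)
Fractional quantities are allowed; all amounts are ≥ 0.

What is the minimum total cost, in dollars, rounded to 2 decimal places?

$2.18

This is a linear program. Let x1 = kg of DAP, x2 = kg of urea, x3 = kg of muriate of potash.
min 0.67x1 + 0.44x2 + 0.42x3 with:
  0.46x3 ≤ 0.42   (chloride)
  0.18x1 + 0.46x2 ≥ 1.16   (nitrogen)
  0.47x1 ≥ 1.01   (phosphorus (P₂O₅))
  x1, x2, x3 ≥ 0.
At the optimum only DAP, urea are positive (muriate of potash = 0). There the nitrogen and phosphorus (P₂O₅) constraints are tight.
That vertex is x1 = 2.149, x2 = 1.681.
Hence cost = 0.67·2.149 + 0.44·1.681 = $2.1795.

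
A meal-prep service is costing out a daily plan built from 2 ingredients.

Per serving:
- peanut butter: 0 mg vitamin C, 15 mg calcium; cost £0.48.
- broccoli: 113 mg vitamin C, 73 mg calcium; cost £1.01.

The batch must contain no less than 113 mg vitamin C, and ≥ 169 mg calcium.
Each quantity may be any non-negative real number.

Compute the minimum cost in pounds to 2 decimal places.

£2.34

Let x1 = servings of peanut butter, x2 = servings of broccoli.
min 0.48x1 + 1.01x2 s.t.:
  113x2 ≥ 113   (vitamin C)
  15x1 + 73x2 ≥ 169   (calcium)
  x1, x2 ≥ 0.
The cheapest feasible vertex uses only broccoli; peanut butter is not used. There the calcium constraint is tight.
So broccoli = 2.315 servings.
Objective = 1.01·2.315 = 2.3382.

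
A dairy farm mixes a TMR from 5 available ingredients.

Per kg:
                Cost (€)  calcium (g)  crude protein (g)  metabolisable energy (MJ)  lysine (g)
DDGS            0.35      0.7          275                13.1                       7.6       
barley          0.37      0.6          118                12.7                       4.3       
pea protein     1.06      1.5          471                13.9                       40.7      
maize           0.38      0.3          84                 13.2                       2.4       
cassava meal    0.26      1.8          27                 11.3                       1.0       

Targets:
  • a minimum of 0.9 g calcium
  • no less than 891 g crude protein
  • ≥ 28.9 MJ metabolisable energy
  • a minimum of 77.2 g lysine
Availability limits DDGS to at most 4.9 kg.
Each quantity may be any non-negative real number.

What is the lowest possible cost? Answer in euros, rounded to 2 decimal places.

Let x1 = kg of DDGS, x2 = kg of barley, x3 = kg of pea protein, x4 = kg of maize, x5 = kg of cassava meal.
min 0.35x1 + 0.37x2 + 1.06x3 + 0.38x4 + 0.26x5 s.t.:
  0.7x1 + 0.6x2 + 1.5x3 + 0.3x4 + 1.8x5 ≥ 0.9   (calcium)
  275x1 + 118x2 + 471x3 + 84x4 + 27x5 ≥ 891   (crude protein)
  13.1x1 + 12.7x2 + 13.9x3 + 13.2x4 + 11.3x5 ≥ 28.9   (metabolisable energy)
  7.6x1 + 4.3x2 + 40.7x3 + 2.4x4 + 1x5 ≥ 77.2   (lysine)
  x1 ≤ 4.9
  x1, x2, x3, x4, x5 ≥ 0.
At the optimum only DDGS, pea protein are positive (barley, maize, cassava meal = 0). The metabolisable energy and lysine requirements are met with equality.
That vertex is x1 = 0.2413, x3 = 1.852.
Hence cost = 0.35·0.2413 + 1.06·1.852 = €2.0476.

€2.05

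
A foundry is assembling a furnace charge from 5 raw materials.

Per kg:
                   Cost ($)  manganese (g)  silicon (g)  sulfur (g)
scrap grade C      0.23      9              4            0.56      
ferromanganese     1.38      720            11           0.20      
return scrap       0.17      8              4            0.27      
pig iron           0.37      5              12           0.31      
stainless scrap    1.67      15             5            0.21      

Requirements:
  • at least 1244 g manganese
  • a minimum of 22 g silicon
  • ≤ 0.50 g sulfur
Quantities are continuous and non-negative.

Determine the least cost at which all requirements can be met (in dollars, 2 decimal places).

Let x1 = kg of scrap grade C, x2 = kg of ferromanganese, x3 = kg of return scrap, x4 = kg of pig iron, x5 = kg of stainless scrap.
min 0.23x1 + 1.38x2 + 0.17x3 + 0.37x4 + 1.67x5 s.t.:
  9x1 + 720x2 + 8x3 + 5x4 + 15x5 ≥ 1244   (manganese)
  4x1 + 11x2 + 4x3 + 12x4 + 5x5 ≥ 22   (silicon)
  0.56x1 + 0.2x2 + 0.27x3 + 0.31x4 + 0.21x5 ≤ 0.5   (sulfur)
  x1, x2, x3, x4, x5 ≥ 0.
The optimal basis is {ferromanganese, pig iron}; scrap grade C, return scrap, stainless scrap drop out. There the manganese and silicon constraints are tight.
That vertex is x2 = 1.726, x4 = 0.2511.
Hence cost = 1.38·1.726 + 0.37·0.2511 = $2.4748.

$2.47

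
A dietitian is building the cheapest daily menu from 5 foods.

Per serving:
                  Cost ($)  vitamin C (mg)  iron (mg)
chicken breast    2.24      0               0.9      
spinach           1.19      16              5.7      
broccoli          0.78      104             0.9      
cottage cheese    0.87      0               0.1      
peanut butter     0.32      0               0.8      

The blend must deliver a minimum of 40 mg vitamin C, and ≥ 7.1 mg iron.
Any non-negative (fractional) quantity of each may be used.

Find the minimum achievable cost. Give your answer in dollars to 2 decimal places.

$1.60

Set it up as a linear program. Let x1 = servings of chicken breast, x2 = servings of spinach, x3 = servings of broccoli, x4 = servings of cottage cheese, x5 = servings of peanut butter.
Minimise 2.24x1 + 1.19x2 + 0.78x3 + 0.87x4 + 0.32x5 s.t.:
  16x2 + 104x3 ≥ 40   (vitamin C)
  0.9x1 + 5.7x2 + 0.9x3 + 0.1x4 + 0.8x5 ≥ 7.1   (iron)
  x1, x2, x3, x4, x5 ≥ 0.
The optimal basis is {spinach, broccoli}; chicken breast, cottage cheese, peanut butter drop out. Binding constraints: vitamin C and iron.
Optimal quantities: spinach = 1.214 servings, broccoli = 0.1978 servings.
Cost = 1.19·1.214 + 0.78·0.1978 = 1.5989.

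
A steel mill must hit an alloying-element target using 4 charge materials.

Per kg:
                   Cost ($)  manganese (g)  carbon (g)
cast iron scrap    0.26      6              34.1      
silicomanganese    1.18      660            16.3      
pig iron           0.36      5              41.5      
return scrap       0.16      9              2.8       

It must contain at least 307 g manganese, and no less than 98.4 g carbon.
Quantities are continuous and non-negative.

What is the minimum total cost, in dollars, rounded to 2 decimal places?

This is a linear program. Let x1 = kg of cast iron scrap, x2 = kg of silicomanganese, x3 = kg of pig iron, x4 = kg of return scrap.
Minimize 0.26x1 + 1.18x2 + 0.36x3 + 0.16x4 with:
  6x1 + 660x2 + 5x3 + 9x4 ≥ 307   (manganese)
  34.1x1 + 16.3x2 + 41.5x3 + 2.8x4 ≥ 98.4   (carbon)
  x1, x2, x3, x4 ≥ 0.
The optimal basis is {cast iron scrap, silicomanganese}; pig iron, return scrap drop out. There the manganese and carbon constraints are tight.
Solving gives x1 = 2.675, x2 = 0.4408.
Hence cost = 0.26·2.675 + 1.18·0.4408 = $1.2156.

$1.22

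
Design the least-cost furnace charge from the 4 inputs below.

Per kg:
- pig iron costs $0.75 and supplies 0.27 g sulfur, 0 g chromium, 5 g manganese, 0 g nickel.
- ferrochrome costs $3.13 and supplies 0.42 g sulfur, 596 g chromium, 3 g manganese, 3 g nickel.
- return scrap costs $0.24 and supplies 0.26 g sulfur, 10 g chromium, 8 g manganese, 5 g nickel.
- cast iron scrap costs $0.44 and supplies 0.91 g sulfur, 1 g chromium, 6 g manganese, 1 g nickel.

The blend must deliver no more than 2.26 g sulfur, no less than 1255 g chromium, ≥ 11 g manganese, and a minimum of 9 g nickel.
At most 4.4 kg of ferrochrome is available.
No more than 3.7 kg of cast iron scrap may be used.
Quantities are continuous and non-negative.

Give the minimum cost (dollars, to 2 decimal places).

Treat it as an LP. Let x1 = kg of pig iron, x2 = kg of ferrochrome, x3 = kg of return scrap, x4 = kg of cast iron scrap.
Minimise 0.75x1 + 3.13x2 + 0.24x3 + 0.44x4 with:
  0.27x1 + 0.42x2 + 0.26x3 + 0.91x4 ≤ 2.26   (sulfur)
  596x2 + 10x3 + 1x4 ≥ 1255   (chromium)
  5x1 + 3x2 + 8x3 + 6x4 ≥ 11   (manganese)
  3x2 + 5x3 + 1x4 ≥ 9   (nickel)
  x2 ≤ 4.4
  x4 ≤ 3.7
  x1, x2, x3, x4 ≥ 0.
At the optimum only ferrochrome, return scrap are positive (pig iron, cast iron scrap = 0). Binding constraints: chromium and manganese.
Solving gives x2 = 2.096, x3 = 0.5891.
Hence cost = 3.13·2.096 + 0.24·0.5891 = $6.7019.

$6.70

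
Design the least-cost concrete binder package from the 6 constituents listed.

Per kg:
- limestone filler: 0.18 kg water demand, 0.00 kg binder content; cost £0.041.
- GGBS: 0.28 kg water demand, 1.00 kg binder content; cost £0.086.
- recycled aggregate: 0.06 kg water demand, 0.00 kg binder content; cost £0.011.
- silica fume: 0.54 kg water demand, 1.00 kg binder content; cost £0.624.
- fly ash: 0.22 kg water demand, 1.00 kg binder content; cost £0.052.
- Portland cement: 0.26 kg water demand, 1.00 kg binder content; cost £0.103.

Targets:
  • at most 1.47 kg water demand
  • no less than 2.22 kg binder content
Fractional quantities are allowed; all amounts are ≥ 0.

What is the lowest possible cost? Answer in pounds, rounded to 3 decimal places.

Treat it as an LP. Let x1 = kg of limestone filler, x2 = kg of GGBS, x3 = kg of recycled aggregate, x4 = kg of silica fume, x5 = kg of fly ash, x6 = kg of Portland cement.
min 0.041x1 + 0.086x2 + 0.011x3 + 0.624x4 + 0.052x5 + 0.103x6 subject to:
  0.18x1 + 0.28x2 + 0.06x3 + 0.54x4 + 0.22x5 + 0.26x6 ≤ 1.47   (water demand)
  1x2 + 1x4 + 1x5 + 1x6 ≥ 2.22   (binder content)
  x1, x2, x3, x4, x5, x6 ≥ 0.
At the optimum only fly ash is positive (limestone filler, GGBS, recycled aggregate, silica fume, Portland cement = 0). There the binder content constraint is tight.
So fly ash = 2.22 kg.
Hence cost = 0.052·2.22 = £0.11544.

£0.115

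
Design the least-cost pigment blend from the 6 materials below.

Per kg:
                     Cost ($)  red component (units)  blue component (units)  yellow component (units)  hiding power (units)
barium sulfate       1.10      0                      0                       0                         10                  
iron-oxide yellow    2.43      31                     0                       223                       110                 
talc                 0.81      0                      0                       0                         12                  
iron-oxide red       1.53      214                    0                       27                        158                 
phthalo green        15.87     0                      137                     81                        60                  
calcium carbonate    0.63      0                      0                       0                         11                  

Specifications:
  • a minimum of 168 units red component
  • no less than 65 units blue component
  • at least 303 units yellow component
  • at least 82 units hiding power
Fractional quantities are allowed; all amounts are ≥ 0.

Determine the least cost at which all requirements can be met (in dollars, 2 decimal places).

Let x1 = kg of barium sulfate, x2 = kg of iron-oxide yellow, x3 = kg of talc, x4 = kg of iron-oxide red, x5 = kg of phthalo green, x6 = kg of calcium carbonate.
Minimise 1.1x1 + 2.43x2 + 0.81x3 + 1.53x4 + 15.87x5 + 0.63x6 with:
  31x2 + 214x4 ≥ 168   (red component)
  137x5 ≥ 65   (blue component)
  223x2 + 27x4 + 81x5 ≥ 303   (yellow component)
  10x1 + 110x2 + 12x3 + 158x4 + 60x5 + 11x6 ≥ 82   (hiding power)
  x1, x2, x3, x4, x5, x6 ≥ 0.
The minimum-cost mix takes nothing from barium sulfate, talc, calcium carbonate — only iron-oxide yellow, iron-oxide red, phthalo green. Binding constraints: red component, blue component, yellow component.
That vertex is x2 = 1.111, x4 = 0.6241, x5 = 0.4745.
Objective = 2.43·1.111 + 1.53·0.6241 + 15.87·0.4745 = 11.1849.

$11.18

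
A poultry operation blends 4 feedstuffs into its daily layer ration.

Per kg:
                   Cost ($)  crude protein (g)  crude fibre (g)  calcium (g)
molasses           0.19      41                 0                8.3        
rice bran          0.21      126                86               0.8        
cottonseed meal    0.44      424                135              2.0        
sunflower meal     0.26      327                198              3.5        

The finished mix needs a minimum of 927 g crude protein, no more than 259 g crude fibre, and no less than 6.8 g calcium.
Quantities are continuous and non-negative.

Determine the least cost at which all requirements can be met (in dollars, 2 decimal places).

$1.37

Let x1 = kg of molasses, x2 = kg of rice bran, x3 = kg of cottonseed meal, x4 = kg of sunflower meal.
Minimise 0.19x1 + 0.21x2 + 0.44x3 + 0.26x4 with:
  41x1 + 126x2 + 424x3 + 327x4 ≥ 927   (crude protein)
  86x2 + 135x3 + 198x4 ≤ 259   (crude fibre)
  8.3x1 + 0.8x2 + 2x3 + 3.5x4 ≥ 6.8   (calcium)
  x1, x2, x3, x4 ≥ 0.
At the optimum only molasses, cottonseed meal are positive (rice bran, sunflower meal = 0). Binding constraints: crude protein and crude fibre.
Solving gives x1 = 2.769, x3 = 1.919.
Cost = 0.19·2.769 + 0.44·1.919 = 1.3705.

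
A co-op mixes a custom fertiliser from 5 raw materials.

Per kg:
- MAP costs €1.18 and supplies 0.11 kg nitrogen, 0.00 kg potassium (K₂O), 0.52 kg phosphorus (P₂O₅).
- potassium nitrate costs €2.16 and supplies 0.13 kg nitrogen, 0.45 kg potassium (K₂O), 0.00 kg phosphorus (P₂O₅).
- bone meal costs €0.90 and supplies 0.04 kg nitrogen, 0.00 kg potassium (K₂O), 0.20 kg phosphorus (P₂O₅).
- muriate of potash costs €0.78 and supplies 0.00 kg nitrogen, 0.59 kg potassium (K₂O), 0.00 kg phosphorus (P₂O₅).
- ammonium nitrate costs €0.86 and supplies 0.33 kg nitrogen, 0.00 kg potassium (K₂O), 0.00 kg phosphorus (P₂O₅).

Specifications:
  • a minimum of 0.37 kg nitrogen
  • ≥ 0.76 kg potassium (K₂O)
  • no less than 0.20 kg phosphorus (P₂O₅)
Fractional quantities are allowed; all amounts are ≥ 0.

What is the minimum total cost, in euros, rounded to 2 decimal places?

€2.31

Let x1 = kg of MAP, x2 = kg of potassium nitrate, x3 = kg of bone meal, x4 = kg of muriate of potash, x5 = kg of ammonium nitrate.
Minimize 1.18x1 + 2.16x2 + 0.9x3 + 0.78x4 + 0.86x5 with:
  0.11x1 + 0.13x2 + 0.04x3 + 0.33x5 ≥ 0.37   (nitrogen)
  0.45x2 + 0.59x4 ≥ 0.76   (potassium (K₂O))
  0.52x1 + 0.2x3 ≥ 0.2   (phosphorus (P₂O₅))
  x1, x2, x3, x4, x5 ≥ 0.
The minimum-cost mix takes nothing from potassium nitrate, bone meal — only MAP, muriate of potash, ammonium nitrate. The nitrogen, potassium (K₂O), phosphorus (P₂O₅) requirements are met with equality.
So MAP = 0.3846 kg, muriate of potash = 1.288 kg, ammonium nitrate = 0.993 kg.
Cost = 1.18·0.3846 + 0.78·1.288 + 0.86·0.993 = 2.3124.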